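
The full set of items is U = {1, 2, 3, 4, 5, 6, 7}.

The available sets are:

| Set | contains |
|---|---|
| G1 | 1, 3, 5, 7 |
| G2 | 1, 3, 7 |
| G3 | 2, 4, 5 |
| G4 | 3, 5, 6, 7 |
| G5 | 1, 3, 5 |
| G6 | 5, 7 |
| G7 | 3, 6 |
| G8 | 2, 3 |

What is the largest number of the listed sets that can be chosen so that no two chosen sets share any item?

G6, G7 are pairwise disjoint (G6={5,7}; G7={3,6}).
Every remaining set overlaps one of these, and no 3 of the listed sets are pairwise disjoint, so 2 is the maximum.

2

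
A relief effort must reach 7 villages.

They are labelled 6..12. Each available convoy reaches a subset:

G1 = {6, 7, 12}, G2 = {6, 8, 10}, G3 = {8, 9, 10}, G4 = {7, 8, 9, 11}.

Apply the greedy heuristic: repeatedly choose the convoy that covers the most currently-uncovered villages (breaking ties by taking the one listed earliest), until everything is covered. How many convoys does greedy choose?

3

Greedy: pick G4 (covers 4 new) → pick G1 (covers 2 new) → pick G2 (covers 1 new). Total picks: 3.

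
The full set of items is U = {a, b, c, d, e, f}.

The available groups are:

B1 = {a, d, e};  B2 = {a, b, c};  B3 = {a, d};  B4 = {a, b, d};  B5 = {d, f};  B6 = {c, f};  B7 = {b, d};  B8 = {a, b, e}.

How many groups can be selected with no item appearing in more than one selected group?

B6, B7 are pairwise disjoint (B6={c,f}; B7={b,d}).
Every remaining group overlaps one of these, and no 3 of the listed groups are pairwise disjoint, so 2 is the maximum.

2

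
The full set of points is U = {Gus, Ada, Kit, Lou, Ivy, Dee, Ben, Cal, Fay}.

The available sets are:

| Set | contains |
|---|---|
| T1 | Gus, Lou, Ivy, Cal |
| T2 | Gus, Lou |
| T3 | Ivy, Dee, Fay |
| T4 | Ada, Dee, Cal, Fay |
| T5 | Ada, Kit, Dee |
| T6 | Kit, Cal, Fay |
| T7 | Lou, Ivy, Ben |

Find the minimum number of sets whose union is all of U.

4

T1 and T3 and T5 and T7 together: T1 ∪ T3 ∪ T5 ∪ T7 = {Gus, Ada, Kit, Lou, Ivy, Dee, Ben, Cal, Fay} — every point is covered.
No 3 of the 7 sets cover everything (all 35 combinations miss at least one point), so 4 is optimal.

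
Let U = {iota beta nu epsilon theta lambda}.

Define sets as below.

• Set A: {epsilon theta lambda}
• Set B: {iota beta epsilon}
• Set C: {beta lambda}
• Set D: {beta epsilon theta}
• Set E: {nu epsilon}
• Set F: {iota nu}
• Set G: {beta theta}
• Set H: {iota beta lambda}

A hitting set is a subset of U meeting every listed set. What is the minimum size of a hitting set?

Take T = {beta, nu, theta}. Each listed set contains at least one of these, so T is a hitting set of size 3.
No choice of 2 items meets every set, so 3 is the minimum.

3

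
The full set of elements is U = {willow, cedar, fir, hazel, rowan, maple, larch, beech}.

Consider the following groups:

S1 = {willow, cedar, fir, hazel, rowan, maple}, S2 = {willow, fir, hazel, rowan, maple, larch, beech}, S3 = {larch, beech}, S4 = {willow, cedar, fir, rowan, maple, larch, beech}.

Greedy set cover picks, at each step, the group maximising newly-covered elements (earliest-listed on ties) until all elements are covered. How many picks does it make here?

Greedy: pick S2 (covers 7 new) → pick S1 (covers 1 new). Total picks: 2.

2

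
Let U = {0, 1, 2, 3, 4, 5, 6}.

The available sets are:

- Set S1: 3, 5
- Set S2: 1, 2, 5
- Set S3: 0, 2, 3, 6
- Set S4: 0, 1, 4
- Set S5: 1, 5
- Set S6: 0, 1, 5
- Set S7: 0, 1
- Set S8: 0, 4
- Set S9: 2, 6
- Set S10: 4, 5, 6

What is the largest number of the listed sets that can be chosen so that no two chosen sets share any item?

3

S1, S7, S9 are pairwise disjoint (S1={3,5}; S7={0,1}; S9={2,6}).
Every remaining set overlaps one of these, and no 4 of the listed sets are pairwise disjoint, so 3 is the maximum.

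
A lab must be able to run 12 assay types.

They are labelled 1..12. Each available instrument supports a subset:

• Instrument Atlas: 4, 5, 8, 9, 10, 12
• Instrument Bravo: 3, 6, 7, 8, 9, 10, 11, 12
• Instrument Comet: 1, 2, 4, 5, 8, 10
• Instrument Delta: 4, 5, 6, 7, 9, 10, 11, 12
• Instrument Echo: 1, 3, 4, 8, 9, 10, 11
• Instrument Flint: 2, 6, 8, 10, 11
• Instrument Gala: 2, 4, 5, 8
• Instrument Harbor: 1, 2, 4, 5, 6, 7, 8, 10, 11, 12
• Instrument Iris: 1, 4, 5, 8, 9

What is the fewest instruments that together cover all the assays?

2

Take {Echo, Harbor}. Their union is {1, 2, 3, 4, 5, 6, 7, 8, 9, 10, 11, 12}, which is all 12 assays.
No single instrument has all 12 assays (the largest, Harbor, has 10), so 2 is optimal.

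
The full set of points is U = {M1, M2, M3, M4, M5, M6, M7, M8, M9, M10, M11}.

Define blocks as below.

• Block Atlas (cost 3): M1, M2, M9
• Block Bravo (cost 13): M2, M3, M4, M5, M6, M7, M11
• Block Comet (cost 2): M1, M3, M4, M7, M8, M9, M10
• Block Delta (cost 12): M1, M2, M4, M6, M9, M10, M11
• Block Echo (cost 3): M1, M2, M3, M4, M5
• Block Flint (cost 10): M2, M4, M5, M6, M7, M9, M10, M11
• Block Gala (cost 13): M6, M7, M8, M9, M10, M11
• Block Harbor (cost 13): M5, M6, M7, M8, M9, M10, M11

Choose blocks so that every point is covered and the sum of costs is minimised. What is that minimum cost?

Comet, Flint together cover every point (Comet ∪ Flint = {M1, M2, M3, M4, M5, M6, M7, M8, M9, M10, M11}); total cost 2 + 10 = 12.
The greedy pick Comet, Echo, Flint costs 15; no covering selection beats 12.

12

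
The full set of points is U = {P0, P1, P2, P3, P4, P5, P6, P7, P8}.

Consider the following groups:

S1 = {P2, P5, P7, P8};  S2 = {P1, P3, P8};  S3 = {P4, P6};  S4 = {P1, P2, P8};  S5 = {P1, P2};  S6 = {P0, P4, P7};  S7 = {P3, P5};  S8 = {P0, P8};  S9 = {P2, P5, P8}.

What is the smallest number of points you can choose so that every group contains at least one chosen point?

4

The 4 points {P0, P2, P3, P4} hit every group.
The groups S3, S5, S7, S8 are pairwise disjoint, so any hitting set needs a separate point for each — at least 4. Hence 4 is optimal.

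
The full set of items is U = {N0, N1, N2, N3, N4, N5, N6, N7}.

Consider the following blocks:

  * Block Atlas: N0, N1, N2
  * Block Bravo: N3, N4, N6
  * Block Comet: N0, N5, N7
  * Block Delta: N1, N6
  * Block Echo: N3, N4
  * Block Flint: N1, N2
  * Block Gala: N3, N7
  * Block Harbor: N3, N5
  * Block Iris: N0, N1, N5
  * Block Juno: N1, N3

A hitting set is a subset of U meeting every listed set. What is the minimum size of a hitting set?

3

H = {N0, N1, N3} meets every block (each contains at least one member of H), and |H| = 3.
The blocks Comet, Delta, Echo are pairwise disjoint, so any hitting set needs a separate item for each — at least 3. Hence 3 is optimal.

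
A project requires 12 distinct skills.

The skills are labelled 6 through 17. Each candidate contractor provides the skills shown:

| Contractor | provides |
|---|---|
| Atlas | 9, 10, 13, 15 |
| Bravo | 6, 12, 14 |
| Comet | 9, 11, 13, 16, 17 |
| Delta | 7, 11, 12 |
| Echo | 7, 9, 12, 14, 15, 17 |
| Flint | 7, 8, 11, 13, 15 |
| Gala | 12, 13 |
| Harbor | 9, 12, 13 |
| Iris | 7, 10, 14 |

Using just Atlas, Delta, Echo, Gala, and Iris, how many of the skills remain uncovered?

Union of Atlas, Delta, Echo, Gala, Iris = {7, 9, 10, 11, 12, 13, 14, 15, 17}.
Not covered: 6, 8, 16 — 3 skills.

3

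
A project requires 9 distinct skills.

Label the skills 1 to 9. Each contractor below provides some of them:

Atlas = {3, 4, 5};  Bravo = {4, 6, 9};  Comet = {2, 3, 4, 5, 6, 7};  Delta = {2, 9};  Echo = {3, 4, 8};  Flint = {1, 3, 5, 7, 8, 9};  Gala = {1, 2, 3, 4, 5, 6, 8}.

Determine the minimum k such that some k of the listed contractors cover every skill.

2

Take {Flint, Gala}. Their union is {1, 2, 3, 4, 5, 6, 7, 8, 9}, which is all 9 skills.
No single contractor has all 9 skills (the largest, Gala, has 7), so 2 is optimal.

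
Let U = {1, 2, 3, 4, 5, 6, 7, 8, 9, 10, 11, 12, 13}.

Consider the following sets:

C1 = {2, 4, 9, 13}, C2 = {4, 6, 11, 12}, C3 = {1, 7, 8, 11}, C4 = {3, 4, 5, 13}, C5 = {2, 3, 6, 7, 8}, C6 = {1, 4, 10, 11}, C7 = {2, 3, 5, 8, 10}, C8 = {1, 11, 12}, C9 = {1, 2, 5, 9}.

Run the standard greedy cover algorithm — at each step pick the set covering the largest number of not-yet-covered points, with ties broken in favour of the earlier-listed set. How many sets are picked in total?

Greedy: pick C5 (covers 5 new) → pick C6 (covers 4 new) → pick C1 (covers 2 new) → pick C2 (covers 1 new) → pick C4 (covers 1 new). Total picks: 5.
(The true minimum cover uses only 4 sets, so greedy is not optimal here.)

5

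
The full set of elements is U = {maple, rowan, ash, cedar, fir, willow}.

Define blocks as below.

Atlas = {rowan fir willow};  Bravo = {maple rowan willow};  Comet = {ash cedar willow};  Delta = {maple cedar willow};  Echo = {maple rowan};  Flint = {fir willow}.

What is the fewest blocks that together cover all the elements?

Atlas and Comet and Echo together: Atlas ∪ Comet ∪ Echo = {maple, rowan, ash, cedar, fir, willow} — every element is covered.
Only Comet contains ash, so Comet is forced; the remaining 3 elements need at least 2 more blocks (each remaining block adds at most 2) — so at least 3 blocks are needed, and 3 is optimal.

3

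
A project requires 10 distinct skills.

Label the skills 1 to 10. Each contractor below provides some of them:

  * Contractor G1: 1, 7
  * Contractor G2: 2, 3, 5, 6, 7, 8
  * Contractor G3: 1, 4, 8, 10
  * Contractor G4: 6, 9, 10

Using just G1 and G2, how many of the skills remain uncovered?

Union of G1, G2 = {1, 2, 3, 5, 6, 7, 8}.
Not covered: 4, 9, 10 — 3 skills.

3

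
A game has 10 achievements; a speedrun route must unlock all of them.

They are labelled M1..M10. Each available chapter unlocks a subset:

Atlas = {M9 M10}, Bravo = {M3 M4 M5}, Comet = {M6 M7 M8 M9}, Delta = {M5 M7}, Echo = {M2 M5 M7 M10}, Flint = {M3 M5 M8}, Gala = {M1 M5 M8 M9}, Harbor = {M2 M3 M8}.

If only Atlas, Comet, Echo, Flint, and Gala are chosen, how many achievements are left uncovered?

Union of Atlas, Comet, Echo, Flint, Gala = {M1, M2, M3, M5, M6, M7, M8, M9, M10}.
Not covered: M4 — 1 achievement.

1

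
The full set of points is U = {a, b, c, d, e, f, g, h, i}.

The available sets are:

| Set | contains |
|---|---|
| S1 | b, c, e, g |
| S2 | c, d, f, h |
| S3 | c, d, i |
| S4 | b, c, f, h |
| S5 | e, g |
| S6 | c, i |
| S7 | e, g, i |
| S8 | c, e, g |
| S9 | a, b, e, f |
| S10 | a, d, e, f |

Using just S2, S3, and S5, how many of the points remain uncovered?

2

Union of S2, S3, S5 = {c, d, e, f, g, h, i}.
Not covered: a, b — 2 points.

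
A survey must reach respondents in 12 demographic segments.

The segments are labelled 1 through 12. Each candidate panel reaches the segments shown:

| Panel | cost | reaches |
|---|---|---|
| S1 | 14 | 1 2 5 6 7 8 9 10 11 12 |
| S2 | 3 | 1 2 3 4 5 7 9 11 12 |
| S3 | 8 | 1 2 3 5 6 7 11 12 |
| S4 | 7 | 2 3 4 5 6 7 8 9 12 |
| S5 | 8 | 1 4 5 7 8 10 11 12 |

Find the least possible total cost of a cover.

15

S4, S5 together cover every segment (S4 ∪ S5 = {1, 2, 3, 4, 5, 6, 7, 8, 9, 10, 11, 12}); total cost 7 + 8 = 15.
The greedy pick S2, S4, S5 costs 18; no covering selection beats 15.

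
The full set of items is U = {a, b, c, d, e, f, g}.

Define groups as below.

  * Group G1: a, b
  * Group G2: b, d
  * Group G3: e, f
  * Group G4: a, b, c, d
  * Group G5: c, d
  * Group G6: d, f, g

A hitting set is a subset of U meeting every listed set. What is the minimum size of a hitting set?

H = {a, d, f} meets every group (each contains at least one member of H), and |H| = 3.
The groups G1, G3, G5 are pairwise disjoint, so any hitting set needs a separate item for each — at least 3. Hence 3 is optimal.

3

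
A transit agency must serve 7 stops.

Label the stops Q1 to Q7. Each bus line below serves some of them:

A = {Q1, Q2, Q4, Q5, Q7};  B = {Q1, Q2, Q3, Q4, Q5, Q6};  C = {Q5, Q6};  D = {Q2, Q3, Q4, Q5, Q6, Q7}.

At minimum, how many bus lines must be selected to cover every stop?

Take {A, B}. Their union is {Q1, Q2, Q3, Q4, Q5, Q6, Q7}, which is all 7 stops.
No single bus line has all 7 stops (the largest, B, has 6), so 2 is optimal.

2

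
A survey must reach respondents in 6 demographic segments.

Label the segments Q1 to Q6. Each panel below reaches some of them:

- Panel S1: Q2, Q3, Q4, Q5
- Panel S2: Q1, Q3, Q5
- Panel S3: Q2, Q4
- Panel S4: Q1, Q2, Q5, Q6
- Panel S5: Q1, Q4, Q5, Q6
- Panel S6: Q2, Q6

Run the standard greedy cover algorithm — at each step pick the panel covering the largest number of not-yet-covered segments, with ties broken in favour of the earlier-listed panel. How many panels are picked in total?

Greedy: pick S1 (covers 4 new) → pick S4 (covers 2 new). Total picks: 2.

2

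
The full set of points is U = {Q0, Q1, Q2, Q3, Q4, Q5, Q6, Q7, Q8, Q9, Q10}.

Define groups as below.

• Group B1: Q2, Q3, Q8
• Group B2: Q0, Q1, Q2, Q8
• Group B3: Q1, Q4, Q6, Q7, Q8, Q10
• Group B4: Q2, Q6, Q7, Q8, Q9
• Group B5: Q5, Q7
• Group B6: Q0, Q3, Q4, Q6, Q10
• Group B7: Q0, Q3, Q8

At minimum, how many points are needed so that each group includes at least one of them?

3

The 3 points {Q0, Q7, Q8} hit every group.
No choice of 2 points meets every group, so 3 is the minimum.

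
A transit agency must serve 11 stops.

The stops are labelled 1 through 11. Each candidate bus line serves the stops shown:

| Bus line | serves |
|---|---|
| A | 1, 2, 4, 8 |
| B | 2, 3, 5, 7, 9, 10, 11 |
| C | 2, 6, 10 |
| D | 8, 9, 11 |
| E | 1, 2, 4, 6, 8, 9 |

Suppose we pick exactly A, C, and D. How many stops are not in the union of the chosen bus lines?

3

Union of A, C, D = {1, 2, 4, 6, 8, 9, 10, 11}.
Not covered: 3, 5, 7 — 3 stops.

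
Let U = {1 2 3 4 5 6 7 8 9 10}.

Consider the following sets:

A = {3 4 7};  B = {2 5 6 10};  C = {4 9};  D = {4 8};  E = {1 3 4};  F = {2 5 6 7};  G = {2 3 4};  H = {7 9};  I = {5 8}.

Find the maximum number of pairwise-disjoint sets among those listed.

B, D, H are pairwise disjoint (B={2,5,6,10}; D={4,8}; H={7,9}).
Every remaining set overlaps one of these, and no 4 of the listed sets are pairwise disjoint, so 3 is the maximum.

3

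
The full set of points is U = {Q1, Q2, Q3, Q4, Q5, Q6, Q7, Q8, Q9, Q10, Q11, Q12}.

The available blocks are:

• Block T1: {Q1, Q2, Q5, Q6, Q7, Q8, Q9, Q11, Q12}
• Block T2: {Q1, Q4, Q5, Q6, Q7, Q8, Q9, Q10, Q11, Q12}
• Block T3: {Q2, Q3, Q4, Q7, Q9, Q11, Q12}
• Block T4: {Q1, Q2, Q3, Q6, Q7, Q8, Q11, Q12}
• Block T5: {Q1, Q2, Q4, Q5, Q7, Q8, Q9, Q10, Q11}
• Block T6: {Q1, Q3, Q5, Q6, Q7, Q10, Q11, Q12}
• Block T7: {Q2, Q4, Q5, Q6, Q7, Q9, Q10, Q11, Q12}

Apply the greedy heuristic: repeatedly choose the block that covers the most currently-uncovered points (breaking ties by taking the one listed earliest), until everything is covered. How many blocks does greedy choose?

2

Greedy: pick T2 (covers 10 new) → pick T3 (covers 2 new). Total picks: 2.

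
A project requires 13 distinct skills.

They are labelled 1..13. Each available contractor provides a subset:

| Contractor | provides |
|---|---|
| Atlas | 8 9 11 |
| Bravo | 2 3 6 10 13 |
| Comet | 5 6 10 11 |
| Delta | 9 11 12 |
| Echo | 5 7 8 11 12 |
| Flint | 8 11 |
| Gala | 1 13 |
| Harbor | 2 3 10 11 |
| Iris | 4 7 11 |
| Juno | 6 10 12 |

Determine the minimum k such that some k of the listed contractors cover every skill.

Bravo and Delta and Echo and Gala and Iris together: Bravo ∪ Delta ∪ Echo ∪ Gala ∪ Iris = {1, 2, 3, 4, 5, 6, 7, 8, 9, 10, 11, 12, 13} — every skill is covered.
No 4 of the 10 contractors cover everything (all 210 combinations miss at least one skill), so 5 is optimal.

5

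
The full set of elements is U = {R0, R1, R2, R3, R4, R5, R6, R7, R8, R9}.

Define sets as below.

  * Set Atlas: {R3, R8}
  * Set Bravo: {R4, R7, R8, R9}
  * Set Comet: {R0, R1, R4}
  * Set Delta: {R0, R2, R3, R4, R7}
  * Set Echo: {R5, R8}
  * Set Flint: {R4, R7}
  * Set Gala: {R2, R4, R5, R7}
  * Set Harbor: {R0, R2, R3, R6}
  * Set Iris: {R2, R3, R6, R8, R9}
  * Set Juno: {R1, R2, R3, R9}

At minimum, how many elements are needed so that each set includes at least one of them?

3

H = {R3, R4, R8} meets every set (each contains at least one member of H), and |H| = 3.
The sets Echo, Flint, Harbor are pairwise disjoint, so any hitting set needs a separate element for each — at least 3. Hence 3 is optimal.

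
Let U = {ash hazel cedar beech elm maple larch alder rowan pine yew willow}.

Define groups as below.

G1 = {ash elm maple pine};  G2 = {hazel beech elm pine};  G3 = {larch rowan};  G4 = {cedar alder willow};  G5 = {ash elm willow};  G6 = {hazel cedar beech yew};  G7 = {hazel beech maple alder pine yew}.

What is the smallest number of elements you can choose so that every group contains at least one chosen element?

4

The 4 elements {hazel, cedar, elm, larch} hit every group.
No choice of 3 elements meets every group, so 4 is the minimum.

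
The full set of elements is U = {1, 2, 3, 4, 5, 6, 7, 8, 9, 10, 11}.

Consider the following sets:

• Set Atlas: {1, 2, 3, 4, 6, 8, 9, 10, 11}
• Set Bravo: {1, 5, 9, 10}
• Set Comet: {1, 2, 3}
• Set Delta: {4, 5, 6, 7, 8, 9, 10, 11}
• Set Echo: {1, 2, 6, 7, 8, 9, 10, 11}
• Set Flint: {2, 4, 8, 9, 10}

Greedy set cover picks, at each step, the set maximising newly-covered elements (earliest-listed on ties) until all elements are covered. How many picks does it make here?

Greedy: pick Atlas (covers 9 new) → pick Delta (covers 2 new). Total picks: 2.

2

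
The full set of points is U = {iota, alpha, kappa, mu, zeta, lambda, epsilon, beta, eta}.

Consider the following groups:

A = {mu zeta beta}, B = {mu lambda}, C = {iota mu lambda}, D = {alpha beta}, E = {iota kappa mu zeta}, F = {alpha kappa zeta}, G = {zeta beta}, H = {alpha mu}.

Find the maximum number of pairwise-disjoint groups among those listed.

G, H are pairwise disjoint (G={zeta,beta}; H={alpha,mu}).
Every remaining group overlaps one of these, and no 3 of the listed groups are pairwise disjoint, so 2 is the maximum.

2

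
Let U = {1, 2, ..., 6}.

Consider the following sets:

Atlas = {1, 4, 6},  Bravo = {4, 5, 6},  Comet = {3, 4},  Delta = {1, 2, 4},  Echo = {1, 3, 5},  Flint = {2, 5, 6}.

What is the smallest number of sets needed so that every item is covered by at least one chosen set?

3

Comet, Delta, and Flint cover everything between them: the union {1, 2, 3, 4, 5, 6} is all of U.
No 2 of the 6 sets cover everything (all 15 combinations miss at least one item), so 3 is optimal.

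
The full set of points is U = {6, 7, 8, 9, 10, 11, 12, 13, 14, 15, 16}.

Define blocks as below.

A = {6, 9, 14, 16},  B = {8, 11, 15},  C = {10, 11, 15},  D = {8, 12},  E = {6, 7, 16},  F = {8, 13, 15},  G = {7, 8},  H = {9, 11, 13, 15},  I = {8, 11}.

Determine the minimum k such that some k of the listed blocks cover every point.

5

Take {A, C, D, F, G}. Their union is {6, 7, 8, 9, 10, 11, 12, 13, 14, 15, 16}, which is all 11 points.
No 4 of the 9 blocks cover everything (all 126 combinations miss at least one point), so 5 is optimal.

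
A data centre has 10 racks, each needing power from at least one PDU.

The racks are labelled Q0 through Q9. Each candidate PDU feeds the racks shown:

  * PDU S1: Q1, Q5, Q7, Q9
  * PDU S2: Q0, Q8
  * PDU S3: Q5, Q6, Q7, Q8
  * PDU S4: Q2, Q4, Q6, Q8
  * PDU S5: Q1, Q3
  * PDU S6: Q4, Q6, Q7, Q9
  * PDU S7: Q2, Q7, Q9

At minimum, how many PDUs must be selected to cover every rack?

Take {S1, S2, S4, S5}. Their union is {Q0, Q1, Q2, Q3, Q4, Q5, Q6, Q7, Q8, Q9}, which is all 10 racks.
No 3 of the 7 PDUs cover everything (all 35 combinations miss at least one rack), so 4 is optimal.

4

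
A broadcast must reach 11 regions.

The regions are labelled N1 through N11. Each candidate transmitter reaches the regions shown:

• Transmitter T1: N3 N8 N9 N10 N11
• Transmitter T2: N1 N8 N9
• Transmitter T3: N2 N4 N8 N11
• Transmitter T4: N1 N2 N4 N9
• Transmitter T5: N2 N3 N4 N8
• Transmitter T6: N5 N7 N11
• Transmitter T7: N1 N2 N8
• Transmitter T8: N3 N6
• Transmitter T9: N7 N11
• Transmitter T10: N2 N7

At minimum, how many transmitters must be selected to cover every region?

Take {T1, T4, T6, T8}. Their union is {N1, N2, N3, N4, N5, N6, N7, N8, N9, N10, N11}, which is all 11 regions.
Only T8 contains N6, so T8 is forced; the remaining 9 regions need at least 3 more transmitters (each remaining transmitter adds at most 4) — so at least 4 transmitters are needed, and 4 is optimal.

4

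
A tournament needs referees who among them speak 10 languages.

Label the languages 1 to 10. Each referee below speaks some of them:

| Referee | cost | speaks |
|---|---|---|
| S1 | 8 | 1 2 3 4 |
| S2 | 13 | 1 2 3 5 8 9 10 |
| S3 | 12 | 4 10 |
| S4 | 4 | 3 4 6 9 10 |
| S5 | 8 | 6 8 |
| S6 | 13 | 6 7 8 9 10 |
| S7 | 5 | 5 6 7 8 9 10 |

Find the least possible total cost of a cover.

S1, S7 together cover every language (S1 ∪ S7 = {1, 2, 3, 4, 5, 6, 7, 8, 9, 10}); total cost 8 + 5 = 13.
The greedy pick S4, S7, S1 costs 17; no covering selection beats 13.

13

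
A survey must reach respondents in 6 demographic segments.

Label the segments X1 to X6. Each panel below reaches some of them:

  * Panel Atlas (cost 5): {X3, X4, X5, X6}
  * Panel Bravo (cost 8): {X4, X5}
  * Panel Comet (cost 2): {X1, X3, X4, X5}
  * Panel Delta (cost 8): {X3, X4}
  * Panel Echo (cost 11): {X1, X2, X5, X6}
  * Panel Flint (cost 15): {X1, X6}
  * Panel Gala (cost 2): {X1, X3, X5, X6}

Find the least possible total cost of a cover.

13

Comet, Echo together cover every segment (Comet ∪ Echo = {X1, X2, X3, X4, X5, X6}); total cost 2 + 11 = 13.
The greedy pick Comet, Gala, Echo costs 15; no covering selection beats 13.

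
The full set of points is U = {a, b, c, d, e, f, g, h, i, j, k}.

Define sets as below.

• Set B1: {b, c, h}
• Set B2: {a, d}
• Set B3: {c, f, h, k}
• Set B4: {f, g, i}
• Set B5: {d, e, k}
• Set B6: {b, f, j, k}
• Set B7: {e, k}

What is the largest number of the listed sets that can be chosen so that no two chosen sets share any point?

B1, B2, B4, B7 are pairwise disjoint (B1={b,c,h}; B2={a,d}; B4={f,g,i}; B7={e,k}).
Every remaining set overlaps one of these, and no 5 of the listed sets are pairwise disjoint, so 4 is the maximum.

4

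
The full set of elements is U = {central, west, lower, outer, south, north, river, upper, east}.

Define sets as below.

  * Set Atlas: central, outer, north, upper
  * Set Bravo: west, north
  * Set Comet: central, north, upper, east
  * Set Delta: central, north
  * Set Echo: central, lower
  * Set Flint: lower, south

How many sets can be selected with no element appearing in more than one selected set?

Bravo, Echo are pairwise disjoint (Bravo={west,north}; Echo={central,lower}).
Every remaining set overlaps one of these, and no 3 of the listed sets are pairwise disjoint, so 2 is the maximum.

2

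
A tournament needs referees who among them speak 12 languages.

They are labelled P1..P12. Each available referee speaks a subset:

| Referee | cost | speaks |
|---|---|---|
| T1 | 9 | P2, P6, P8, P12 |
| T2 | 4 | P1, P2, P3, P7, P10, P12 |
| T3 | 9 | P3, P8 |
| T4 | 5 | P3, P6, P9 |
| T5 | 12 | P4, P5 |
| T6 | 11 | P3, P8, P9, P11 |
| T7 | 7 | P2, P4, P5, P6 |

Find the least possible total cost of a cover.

22

T2, T6, T7 together cover every language (T2 ∪ T6 ∪ T7 = {P1, P2, P3, P4, P5, P6, P7, P8, P9, P10, P11, P12}); total cost 4 + 11 + 7 = 22.
No covering selection has total cost below 22.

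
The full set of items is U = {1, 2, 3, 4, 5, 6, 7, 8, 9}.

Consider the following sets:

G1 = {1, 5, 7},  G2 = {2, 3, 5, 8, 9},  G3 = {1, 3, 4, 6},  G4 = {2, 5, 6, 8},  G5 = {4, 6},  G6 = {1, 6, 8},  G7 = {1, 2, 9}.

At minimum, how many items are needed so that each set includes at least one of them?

Take H = {1, 2, 6}. Each listed set contains at least one of these, so H is a hitting set of size 3.
No choice of 2 items meets every set, so 3 is the minimum.

3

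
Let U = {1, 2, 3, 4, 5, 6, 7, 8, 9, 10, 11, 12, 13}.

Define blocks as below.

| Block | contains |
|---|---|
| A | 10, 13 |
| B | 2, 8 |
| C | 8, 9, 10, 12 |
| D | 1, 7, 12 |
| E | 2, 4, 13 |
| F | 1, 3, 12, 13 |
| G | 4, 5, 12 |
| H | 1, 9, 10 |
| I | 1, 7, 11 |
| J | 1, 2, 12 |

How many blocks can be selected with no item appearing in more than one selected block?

A, B, G, I are pairwise disjoint (A={10,13}; B={2,8}; G={4,5,12}; I={1,7,11}).
Every remaining block overlaps one of these, and no 5 of the listed blocks are pairwise disjoint, so 4 is the maximum.

4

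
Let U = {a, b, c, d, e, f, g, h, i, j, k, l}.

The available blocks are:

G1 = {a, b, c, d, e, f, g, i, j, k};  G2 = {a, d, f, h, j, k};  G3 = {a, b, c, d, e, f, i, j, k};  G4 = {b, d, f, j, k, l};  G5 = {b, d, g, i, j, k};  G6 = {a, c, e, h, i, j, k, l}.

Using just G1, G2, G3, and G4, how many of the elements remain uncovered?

0

Union of G1, G2, G3, G4 = {a, b, c, d, e, f, g, h, i, j, k, l} — that's every element, so 0 are uncovered.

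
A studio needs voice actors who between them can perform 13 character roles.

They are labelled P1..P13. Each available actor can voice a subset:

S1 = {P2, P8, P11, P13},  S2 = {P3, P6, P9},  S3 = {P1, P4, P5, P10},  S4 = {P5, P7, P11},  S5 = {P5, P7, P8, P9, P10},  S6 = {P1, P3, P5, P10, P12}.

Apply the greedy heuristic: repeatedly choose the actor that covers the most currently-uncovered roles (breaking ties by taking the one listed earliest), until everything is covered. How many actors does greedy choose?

5

Greedy: pick S5 (covers 5 new) → pick S1 (covers 3 new) → pick S6 (covers 3 new) → pick S2 (covers 1 new) → pick S3 (covers 1 new). Total picks: 5.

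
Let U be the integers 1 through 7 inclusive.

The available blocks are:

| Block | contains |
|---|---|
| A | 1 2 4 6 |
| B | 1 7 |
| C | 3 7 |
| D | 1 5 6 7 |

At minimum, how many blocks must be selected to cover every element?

A and C and D together: A ∪ C ∪ D = {1, 2, 3, 4, 5, 6, 7} — every element is covered.
Only A contains 2, so A is forced; the remaining 3 elements need at least 2 more blocks (each remaining block adds at most 2) — so at least 3 blocks are needed, and 3 is optimal.

3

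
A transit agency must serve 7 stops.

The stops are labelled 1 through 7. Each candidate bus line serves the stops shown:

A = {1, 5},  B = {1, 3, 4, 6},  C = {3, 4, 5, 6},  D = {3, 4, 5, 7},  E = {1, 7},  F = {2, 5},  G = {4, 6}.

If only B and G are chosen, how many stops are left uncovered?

3

Union of B, G = {1, 3, 4, 6}.
Not covered: 2, 5, 7 — 3 stops.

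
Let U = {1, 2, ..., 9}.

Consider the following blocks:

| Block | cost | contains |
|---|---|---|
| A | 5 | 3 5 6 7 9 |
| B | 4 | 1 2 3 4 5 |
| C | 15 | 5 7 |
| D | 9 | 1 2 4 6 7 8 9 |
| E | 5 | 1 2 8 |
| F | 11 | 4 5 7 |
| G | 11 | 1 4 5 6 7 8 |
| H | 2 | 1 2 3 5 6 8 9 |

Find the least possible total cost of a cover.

A, B, H together cover every point (A ∪ B ∪ H = {1, 2, 3, 4, 5, 6, 7, 8, 9}); total cost 5 + 4 + 2 = 11.
No covering selection has total cost below 11.

11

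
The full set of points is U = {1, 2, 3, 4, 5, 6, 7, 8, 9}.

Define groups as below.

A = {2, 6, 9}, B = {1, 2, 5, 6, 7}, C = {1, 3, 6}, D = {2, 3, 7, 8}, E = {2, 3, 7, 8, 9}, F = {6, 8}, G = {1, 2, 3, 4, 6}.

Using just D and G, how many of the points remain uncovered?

2

Union of D, G = {1, 2, 3, 4, 6, 7, 8}.
Not covered: 5, 9 — 2 points.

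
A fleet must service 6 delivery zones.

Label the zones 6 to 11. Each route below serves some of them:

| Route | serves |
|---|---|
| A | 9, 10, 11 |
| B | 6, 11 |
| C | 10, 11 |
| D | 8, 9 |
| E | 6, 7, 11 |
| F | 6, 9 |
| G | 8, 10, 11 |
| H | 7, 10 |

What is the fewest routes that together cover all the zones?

Take {D, E, H}. Their union is {6, 7, 8, 9, 10, 11}, which is all 6 zones.
No 2 of the 8 routes cover everything (all 28 combinations miss at least one zone), so 3 is optimal.

3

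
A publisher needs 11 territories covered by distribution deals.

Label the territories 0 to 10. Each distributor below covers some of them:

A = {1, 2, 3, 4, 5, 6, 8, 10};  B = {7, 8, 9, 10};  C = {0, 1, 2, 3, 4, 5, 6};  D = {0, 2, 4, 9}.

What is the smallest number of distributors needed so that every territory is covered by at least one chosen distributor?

2

B and C together: B ∪ C = {0, 1, 2, 3, 4, 5, 6, 7, 8, 9, 10} — every territory is covered.
No single distributor has all 11 territories (the largest, A, has 8), so 2 is optimal.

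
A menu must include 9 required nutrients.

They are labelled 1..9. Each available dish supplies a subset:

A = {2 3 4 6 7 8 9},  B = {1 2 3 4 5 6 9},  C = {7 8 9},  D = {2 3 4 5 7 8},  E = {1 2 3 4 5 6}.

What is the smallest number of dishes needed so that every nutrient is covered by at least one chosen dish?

Take {A, E}. Their union is {1, 2, 3, 4, 5, 6, 7, 8, 9}, which is all 9 nutrients.
No single dish has all 9 nutrients (the largest, A, has 7), so 2 is optimal.

2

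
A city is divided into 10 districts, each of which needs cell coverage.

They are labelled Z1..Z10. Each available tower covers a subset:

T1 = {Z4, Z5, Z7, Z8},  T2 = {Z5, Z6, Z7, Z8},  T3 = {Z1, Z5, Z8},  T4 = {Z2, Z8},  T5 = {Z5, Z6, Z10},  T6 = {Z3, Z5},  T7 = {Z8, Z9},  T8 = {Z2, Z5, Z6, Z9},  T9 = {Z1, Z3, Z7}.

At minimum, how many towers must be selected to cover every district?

T1 and T5 and T8 and T9 together: T1 ∪ T5 ∪ T8 ∪ T9 = {Z1, Z2, Z3, Z4, Z5, Z6, Z7, Z8, Z9, Z10} — every district is covered.
Only T5 contains Z10, so T5 is forced; the remaining 7 districts need at least 3 more towers (each remaining tower adds at most 3) — so at least 4 towers are needed, and 4 is optimal.

4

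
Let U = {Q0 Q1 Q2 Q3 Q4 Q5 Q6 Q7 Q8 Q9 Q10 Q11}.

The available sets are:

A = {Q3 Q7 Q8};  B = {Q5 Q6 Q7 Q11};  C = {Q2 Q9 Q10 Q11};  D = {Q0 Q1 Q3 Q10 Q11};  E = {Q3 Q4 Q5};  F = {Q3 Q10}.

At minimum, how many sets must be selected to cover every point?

5

A, B, C, D, and E cover everything between them: the union {Q0, Q1, Q2, Q3, Q4, Q5, Q6, Q7, Q8, Q9, Q10, Q11} is all of U.
No 4 of the 6 sets cover everything (all 15 combinations miss at least one point), so 5 is optimal.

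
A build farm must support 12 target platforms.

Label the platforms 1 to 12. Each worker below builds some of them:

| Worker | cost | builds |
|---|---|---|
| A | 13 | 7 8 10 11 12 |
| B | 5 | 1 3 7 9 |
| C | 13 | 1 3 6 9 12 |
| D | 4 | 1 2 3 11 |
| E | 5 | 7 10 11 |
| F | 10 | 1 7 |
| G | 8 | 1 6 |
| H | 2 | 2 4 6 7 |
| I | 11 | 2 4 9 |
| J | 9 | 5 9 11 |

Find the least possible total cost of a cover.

A, D, H, J together cover every platform (A ∪ D ∪ H ∪ J = {1, 2, 3, 4, 5, 6, 7, 8, 9, 10, 11, 12}); total cost 13 + 4 + 2 + 9 = 28.
No covering selection has total cost below 28.

28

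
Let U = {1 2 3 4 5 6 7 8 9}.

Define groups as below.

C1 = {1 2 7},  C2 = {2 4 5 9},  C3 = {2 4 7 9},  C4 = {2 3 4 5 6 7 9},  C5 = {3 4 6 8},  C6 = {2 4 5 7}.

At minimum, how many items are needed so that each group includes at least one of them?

2

Take H = {1, 4}. Each listed group contains at least one of these, so H is a hitting set of size 2.
The groups C1, C5 are pairwise disjoint, so any hitting set needs a separate item for each — at least 2. Hence 2 is optimal.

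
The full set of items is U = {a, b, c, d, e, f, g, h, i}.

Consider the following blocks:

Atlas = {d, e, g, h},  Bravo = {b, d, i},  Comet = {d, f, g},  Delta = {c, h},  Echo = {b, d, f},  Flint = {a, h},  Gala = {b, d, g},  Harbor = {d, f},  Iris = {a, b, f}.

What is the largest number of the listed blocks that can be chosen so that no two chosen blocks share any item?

Comet, Delta are pairwise disjoint (Comet={d,f,g}; Delta={c,h}).
Every remaining block overlaps one of these, and no 3 of the listed blocks are pairwise disjoint, so 2 is the maximum.

2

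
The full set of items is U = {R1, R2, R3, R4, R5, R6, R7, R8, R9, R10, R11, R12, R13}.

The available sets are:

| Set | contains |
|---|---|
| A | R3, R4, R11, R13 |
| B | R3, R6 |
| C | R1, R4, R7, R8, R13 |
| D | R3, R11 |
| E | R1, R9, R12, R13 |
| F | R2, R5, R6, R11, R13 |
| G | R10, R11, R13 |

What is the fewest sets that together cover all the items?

Take {C, D, E, F, G}. Their union is {R1, R2, R3, R4, R5, R6, R7, R8, R9, R10, R11, R12, R13}, which is all 13 items.
No 4 of the 7 sets cover everything (all 35 combinations miss at least one item), so 5 is optimal.

5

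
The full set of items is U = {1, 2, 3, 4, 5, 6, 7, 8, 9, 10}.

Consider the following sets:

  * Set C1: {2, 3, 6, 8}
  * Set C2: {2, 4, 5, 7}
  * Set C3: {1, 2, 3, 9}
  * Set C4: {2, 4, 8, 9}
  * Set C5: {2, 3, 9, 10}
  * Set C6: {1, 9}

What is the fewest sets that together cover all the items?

4

C1 and C2 and C3 and C5 together: C1 ∪ C2 ∪ C3 ∪ C5 = {1, 2, 3, 4, 5, 6, 7, 8, 9, 10} — every item is covered.
No 3 of the 6 sets cover everything (all 20 combinations miss at least one item), so 4 is optimal.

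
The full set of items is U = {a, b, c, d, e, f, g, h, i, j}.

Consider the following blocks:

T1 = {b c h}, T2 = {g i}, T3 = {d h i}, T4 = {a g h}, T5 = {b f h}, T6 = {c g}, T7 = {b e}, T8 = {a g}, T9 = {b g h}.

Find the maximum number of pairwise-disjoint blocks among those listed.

3

T3, T6, T7 are pairwise disjoint (T3={d,h,i}; T6={c,g}; T7={b,e}).
Every remaining block overlaps one of these, and no 4 of the listed blocks are pairwise disjoint, so 3 is the maximum.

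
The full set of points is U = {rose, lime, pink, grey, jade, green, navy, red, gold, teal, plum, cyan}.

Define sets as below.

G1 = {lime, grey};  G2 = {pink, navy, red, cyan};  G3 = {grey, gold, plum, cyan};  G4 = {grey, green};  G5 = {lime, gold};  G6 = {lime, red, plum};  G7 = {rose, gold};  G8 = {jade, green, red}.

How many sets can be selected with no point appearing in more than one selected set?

G4, G6, G7 are pairwise disjoint (G4={grey,green}; G6={lime,red,plum}; G7={rose,gold}).
Every remaining set overlaps one of these, and no 4 of the listed sets are pairwise disjoint, so 3 is the maximum.

3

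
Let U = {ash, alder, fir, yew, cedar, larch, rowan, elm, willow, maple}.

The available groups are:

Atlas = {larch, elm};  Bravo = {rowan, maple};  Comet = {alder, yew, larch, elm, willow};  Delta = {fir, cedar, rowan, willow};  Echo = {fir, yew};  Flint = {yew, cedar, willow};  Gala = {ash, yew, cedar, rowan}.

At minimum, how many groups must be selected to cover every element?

Bravo, Comet, Echo, and Gala cover everything between them: the union {ash, alder, fir, yew, cedar, larch, rowan, elm, willow, maple} is all of U.
No 3 of the 7 groups cover everything (all 35 combinations miss at least one element), so 4 is optimal.

4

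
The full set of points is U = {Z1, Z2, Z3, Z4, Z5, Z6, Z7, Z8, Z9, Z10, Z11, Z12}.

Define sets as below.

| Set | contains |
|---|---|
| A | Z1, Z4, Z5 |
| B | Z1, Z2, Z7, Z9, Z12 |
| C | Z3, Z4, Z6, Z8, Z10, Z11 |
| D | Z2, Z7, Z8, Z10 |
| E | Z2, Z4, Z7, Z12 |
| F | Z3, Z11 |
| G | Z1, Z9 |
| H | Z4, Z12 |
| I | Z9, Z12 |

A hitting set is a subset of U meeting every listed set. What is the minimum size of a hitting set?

4

The 4 points {Z1, Z10, Z11, Z12} hit every set.
The sets D, F, G, H are pairwise disjoint, so any hitting set needs a separate point for each — at least 4. Hence 4 is optimal.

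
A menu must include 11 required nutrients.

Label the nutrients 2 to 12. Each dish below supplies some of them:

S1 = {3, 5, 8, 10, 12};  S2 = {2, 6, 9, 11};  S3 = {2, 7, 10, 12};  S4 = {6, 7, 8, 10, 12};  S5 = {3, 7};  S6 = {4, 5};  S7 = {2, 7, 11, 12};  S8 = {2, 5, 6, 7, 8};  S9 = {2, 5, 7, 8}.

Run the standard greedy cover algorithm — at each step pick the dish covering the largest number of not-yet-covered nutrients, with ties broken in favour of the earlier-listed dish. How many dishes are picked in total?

4

Greedy: pick S1 (covers 5 new) → pick S2 (covers 4 new) → pick S3 (covers 1 new) → pick S6 (covers 1 new). Total picks: 4.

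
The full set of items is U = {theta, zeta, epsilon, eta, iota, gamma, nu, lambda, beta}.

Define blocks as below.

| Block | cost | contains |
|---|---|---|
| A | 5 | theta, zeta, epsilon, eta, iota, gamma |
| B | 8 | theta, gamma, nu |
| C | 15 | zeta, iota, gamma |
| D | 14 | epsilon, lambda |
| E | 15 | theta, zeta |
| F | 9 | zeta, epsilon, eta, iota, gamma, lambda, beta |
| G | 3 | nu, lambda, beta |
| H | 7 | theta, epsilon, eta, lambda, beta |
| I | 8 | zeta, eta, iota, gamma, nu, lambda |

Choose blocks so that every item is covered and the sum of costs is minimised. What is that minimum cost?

8

A, G together cover every item (A ∪ G = {theta, zeta, epsilon, eta, iota, gamma, nu, lambda, beta}); total cost 5 + 3 = 8.
No covering selection has total cost below 8.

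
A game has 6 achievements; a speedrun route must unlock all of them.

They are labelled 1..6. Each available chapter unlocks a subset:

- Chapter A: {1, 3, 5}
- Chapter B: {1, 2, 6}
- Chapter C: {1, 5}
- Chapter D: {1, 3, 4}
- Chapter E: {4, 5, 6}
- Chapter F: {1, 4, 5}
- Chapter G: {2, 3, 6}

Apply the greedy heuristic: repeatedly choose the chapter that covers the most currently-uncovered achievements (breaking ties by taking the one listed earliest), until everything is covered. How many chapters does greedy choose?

Greedy: pick A (covers 3 new) → pick B (covers 2 new) → pick D (covers 1 new). Total picks: 3.
(The true minimum cover uses only 2 chapters, so greedy is not optimal here.)

3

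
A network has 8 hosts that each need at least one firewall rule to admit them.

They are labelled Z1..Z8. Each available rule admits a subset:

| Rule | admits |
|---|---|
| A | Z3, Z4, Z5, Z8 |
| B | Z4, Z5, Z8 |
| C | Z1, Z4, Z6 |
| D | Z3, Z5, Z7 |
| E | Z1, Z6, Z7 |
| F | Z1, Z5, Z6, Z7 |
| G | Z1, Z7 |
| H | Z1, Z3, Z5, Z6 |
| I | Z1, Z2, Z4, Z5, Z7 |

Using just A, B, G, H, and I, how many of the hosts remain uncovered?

Union of A, B, G, H, I = {Z1, Z2, Z3, Z4, Z5, Z6, Z7, Z8} — that's every host, so 0 are uncovered.

0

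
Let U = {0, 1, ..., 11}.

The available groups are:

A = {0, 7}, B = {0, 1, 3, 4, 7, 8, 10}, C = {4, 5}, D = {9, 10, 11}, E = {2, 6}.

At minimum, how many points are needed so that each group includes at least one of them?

Take H = {5, 6, 7, 10}. Each listed group contains at least one of these, so H is a hitting set of size 4.
The groups A, C, D, E are pairwise disjoint, so any hitting set needs a separate point for each — at least 4. Hence 4 is optimal.

4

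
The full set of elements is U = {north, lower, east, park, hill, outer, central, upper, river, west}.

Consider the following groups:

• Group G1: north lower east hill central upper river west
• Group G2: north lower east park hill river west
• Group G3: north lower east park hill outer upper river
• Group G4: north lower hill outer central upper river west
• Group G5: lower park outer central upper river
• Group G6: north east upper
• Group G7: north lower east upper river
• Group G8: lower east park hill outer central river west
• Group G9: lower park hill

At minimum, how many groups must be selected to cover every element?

2

Take {G2, G5}. Their union is {north, lower, east, park, hill, outer, central, upper, river, west}, which is all 10 elements.
No single group has all 10 elements (the largest, G1, has 8), so 2 is optimal.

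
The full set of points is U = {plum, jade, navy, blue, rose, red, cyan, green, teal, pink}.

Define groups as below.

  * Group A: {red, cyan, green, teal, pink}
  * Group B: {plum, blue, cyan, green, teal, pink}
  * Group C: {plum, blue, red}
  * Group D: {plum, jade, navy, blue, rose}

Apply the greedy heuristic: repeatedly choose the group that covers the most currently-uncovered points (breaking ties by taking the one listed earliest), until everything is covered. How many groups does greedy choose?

3

Greedy: pick B (covers 6 new) → pick D (covers 3 new) → pick A (covers 1 new). Total picks: 3.
(The true minimum cover uses only 2 groups, so greedy is not optimal here.)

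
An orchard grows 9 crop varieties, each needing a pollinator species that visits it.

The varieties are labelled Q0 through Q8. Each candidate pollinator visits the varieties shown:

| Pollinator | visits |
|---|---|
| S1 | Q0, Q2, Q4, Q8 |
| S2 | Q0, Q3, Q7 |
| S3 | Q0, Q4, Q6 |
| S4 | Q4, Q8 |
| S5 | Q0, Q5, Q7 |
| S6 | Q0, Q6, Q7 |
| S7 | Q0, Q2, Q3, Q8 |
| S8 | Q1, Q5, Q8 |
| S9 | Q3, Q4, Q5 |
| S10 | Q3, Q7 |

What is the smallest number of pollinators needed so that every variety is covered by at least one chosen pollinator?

4

S3 and S7 and S8 and S10 together: S3 ∪ S7 ∪ S8 ∪ S10 = {Q0, Q1, Q2, Q3, Q4, Q5, Q6, Q7, Q8} — every variety is covered.
No 3 of the 10 pollinators cover everything (all 120 combinations miss at least one variety), so 4 is optimal.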